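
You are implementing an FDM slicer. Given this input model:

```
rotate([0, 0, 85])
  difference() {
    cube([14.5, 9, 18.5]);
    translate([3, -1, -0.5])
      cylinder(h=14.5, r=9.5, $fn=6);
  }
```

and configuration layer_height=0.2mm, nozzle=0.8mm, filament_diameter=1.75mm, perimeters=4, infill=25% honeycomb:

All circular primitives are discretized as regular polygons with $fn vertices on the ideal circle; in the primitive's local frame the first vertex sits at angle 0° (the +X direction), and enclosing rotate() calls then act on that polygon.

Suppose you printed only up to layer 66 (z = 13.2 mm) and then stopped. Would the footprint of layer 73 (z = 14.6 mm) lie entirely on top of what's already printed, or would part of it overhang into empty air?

Compare the two slices. At z = 13.2: the cube (footprint 14.5×9) is included at this height (area 130.50 mm²); the r=9.5 cylinder at (3, -1) contributes a regular 6-gon of circumradius 9.5 (area = (6/2)·9.500²·sin(360°/6) = 234.48 mm²); Taking the first minus the rest: starting from the 14.5×9 cube (130.50 mm²), the r=9.5 cylinder at (3, -1) partially overlaps it — only the 71.09 mm² overlap (of its 234.48 mm²) is removed, clipping the outline — area = 59.41 mm²; (whole slice rotated 85° about Z — lengths, areas and connectivity unchanged). At z = 14.6: the cube (footprint 14.5×9) is included at this height (area 130.50 mm²); the cylinder at (3, -1) is not intersected at this z (z outside [-0.5, 14]); Taking the first minus the rest: none of the subtracted shapes is present at this height, so the 14.5×9 cube is unchanged — area = 130.50 mm²; (rotated 85° about Z; rotation is an isometry so areas/perimeters/island counts are preserved). Checking containment: at z = 14.6 the cross-section extends beyond the z = 13.2 cross-section by about 71.09 mm².

part overhangs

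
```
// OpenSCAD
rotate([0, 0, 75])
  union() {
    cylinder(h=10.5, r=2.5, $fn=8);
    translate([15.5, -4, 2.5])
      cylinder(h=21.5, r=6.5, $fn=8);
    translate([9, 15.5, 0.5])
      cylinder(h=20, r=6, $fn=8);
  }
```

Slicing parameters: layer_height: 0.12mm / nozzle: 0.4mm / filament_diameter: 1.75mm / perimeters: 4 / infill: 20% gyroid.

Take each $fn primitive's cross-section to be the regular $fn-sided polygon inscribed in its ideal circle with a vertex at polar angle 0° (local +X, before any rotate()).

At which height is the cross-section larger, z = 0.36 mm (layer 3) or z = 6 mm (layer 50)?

Layer 3 (z = 0.36): the r=2.5 cylinder contributes a regular 8-gon of circumradius 2.5 (area = (8/2)·2.500²·sin(360°/8) = 17.68 mm²); the cylinder at (15.5, -4) is absent (z outside [2.5, 24]); the cylinder at (9, 15.5) does not reach this height (z outside [0.5, 20.5]); Taking the union: only the r=2.5 cylinder is present, so the union is just that shape — area = 17.68 mm²; (whole slice rotated 75° about Z — lengths, areas and connectivity unchanged). So its area = 17.68 mm². Layer 50 (z = 6): the r=2.5 cylinder gives a regular 8-gon of circumradius 2.5 (constant along its height) (area = (8/2)·2.500²·sin(360°/8) = 17.68 mm²); the r=6.5 cylinder at (15.5, -4) gives a regular 8-gon of circumradius 6.5 (constant along its height) (area = (8/2)·6.500²·sin(360°/8) = 119.50 mm²); the cylinder at (9, 15.5): section is a regular 8-gon, circumradius r=6 (area = (8/2)·6.000²·sin(360°/8) = 101.82 mm²); Taking the union: the 3 present regions are separate (no shared area or edge), so areas and boundary lengths simply add and each stays a separate island — area = 239.00 mm²; (rotated 75° about Z; rotation is an isometry so areas/perimeters/island counts are preserved). So its area = 239.00 mm². Layer 50 is larger (239.00 vs 17.68 mm²).

layer 50 (z = 6 mm)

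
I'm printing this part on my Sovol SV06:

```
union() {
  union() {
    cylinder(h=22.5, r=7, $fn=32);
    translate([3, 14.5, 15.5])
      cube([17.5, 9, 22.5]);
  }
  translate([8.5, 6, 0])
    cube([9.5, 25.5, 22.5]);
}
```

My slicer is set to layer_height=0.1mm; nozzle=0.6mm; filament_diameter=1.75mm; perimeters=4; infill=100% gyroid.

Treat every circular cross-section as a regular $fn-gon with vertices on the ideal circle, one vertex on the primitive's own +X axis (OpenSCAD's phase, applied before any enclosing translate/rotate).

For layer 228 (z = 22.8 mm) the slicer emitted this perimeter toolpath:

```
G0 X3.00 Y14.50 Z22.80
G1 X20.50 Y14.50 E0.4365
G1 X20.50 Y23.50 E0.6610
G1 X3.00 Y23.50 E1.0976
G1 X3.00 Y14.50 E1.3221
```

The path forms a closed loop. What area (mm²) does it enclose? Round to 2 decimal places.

157.50 mm²

Apply the shoelace formula to the sequence of (X, Y) vertices; enclosed area = 157.50 mm².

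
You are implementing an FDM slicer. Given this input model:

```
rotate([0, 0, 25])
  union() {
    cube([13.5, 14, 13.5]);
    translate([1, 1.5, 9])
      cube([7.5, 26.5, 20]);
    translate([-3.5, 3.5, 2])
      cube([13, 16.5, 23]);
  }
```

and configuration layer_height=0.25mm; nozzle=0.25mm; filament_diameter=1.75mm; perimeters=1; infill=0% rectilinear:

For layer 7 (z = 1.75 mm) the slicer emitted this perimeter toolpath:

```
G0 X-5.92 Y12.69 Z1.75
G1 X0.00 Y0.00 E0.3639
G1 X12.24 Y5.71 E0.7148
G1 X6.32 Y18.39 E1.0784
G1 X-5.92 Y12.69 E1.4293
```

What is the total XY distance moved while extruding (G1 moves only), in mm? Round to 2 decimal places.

55.01 mm

Sum the Euclidean lengths of each G1 segment: total = 55.01 mm.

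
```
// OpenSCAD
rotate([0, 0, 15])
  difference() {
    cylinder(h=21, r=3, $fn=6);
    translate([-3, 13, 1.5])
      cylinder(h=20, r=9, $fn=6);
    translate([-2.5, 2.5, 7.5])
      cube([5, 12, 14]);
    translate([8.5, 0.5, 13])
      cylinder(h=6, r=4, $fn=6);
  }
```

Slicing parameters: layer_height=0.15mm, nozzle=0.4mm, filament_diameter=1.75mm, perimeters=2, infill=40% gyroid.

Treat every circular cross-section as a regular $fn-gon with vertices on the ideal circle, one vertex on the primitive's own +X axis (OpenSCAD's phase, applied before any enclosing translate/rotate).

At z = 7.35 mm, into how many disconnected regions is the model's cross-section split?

At z = 7.35 mm: the r=3 cylinder gives a regular 6-gon of circumradius 3 (constant along its height); the r=9 cylinder at (-3, 13) gives a regular 6-gon of circumradius 9 (constant along its height); the cube at (-2.5, 2.5) is not intersected at this z (z outside [7.5, 21.5]); the cylinder at (8.5, 0.5) does not reach this height (z outside [13, 19]); Subtracting the remaining from the first: starting from the r=3 cylinder, the r=9 cylinder at (-3, 13) misses the remaining region (no effect) — 1 connected region; (whole slice rotated 15° about Z — lengths, areas and connectivity unchanged). The result has 1 disconnected region.

1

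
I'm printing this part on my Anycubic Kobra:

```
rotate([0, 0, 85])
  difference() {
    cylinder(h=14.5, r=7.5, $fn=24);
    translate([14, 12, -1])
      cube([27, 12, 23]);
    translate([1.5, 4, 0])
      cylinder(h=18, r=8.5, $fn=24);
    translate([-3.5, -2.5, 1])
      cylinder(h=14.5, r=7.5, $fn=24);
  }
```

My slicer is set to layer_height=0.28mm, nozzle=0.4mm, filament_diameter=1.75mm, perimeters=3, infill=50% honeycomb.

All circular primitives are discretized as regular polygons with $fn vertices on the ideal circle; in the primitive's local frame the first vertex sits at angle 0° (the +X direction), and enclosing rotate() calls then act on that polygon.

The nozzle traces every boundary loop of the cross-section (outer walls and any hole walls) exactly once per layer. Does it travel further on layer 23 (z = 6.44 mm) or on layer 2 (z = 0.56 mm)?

layer 2 (z = 0.56 mm)

Layer 23 (z = 6.44): the cylinder: section is a regular 24-gon, circumradius r=7.5 (perimeter = 2·24·7.500·sin(180°/24) = 46.99 mm); the cube at (14, 12) is present — its section is the full 27×12 rectangle (perimeter 78.00 mm); the r=8.5 cylinder at (1.5, 4) gives a regular 24-gon of circumradius 8.5 (constant along its height) (perimeter = 2·24·8.500·sin(180°/24) = 53.25 mm); the cylinder at (-3.5, -2.5): section is a regular 24-gon, circumradius r=7.5 (perimeter = 2·24·7.500·sin(180°/24) = 46.99 mm); Taking the first minus the rest: starting from the r=7.5 cylinder, the 27×12 cube at (14, 12) misses the remaining region (no effect); the r=8.5 cylinder at (1.5, 4) partially overlaps it — only the 130.50 mm² overlap (of its 224.40 mm²) is removed, clipping the outline; the r=7.5 cylinder at (-3.5, -2.5) partially overlaps it — only the 38.05 mm² overlap (of its 174.70 mm²) is removed, clipping the outline — boundary = 14.00 mm; (whole slice rotated 85° about Z — lengths, areas and connectivity unchanged). So its perimeter = 14.00 mm. Layer 2 (z = 0.56): the r=7.5 cylinder gives a regular 24-gon of circumradius 7.5 (constant along its height) (perimeter = 2·24·7.500·sin(180°/24) = 46.99 mm); the cube at (14, 12) is present — its section is the full 27×12 rectangle (perimeter 78.00 mm); the r=8.5 cylinder at (1.5, 4) gives a regular 24-gon of circumradius 8.5 (constant along its height) (perimeter = 2·24·8.500·sin(180°/24) = 53.25 mm); the cylinder at (-3.5, -2.5) is absent (z outside [1, 15.5]); After the difference (first − rest): starting from the r=7.5 cylinder, the 27×12 cube at (14, 12) misses the remaining region (no effect); the r=8.5 cylinder at (1.5, 4) partially overlaps it — only the 130.50 mm² overlap (of its 224.40 mm²) is removed, clipping the outline — boundary = 42.39 mm; (rotated 85° about Z; rotation is an isometry so areas/perimeters/island counts are preserved). So its perimeter = 42.39 mm. Layer 2 is larger (42.39 vs 14.00 mm).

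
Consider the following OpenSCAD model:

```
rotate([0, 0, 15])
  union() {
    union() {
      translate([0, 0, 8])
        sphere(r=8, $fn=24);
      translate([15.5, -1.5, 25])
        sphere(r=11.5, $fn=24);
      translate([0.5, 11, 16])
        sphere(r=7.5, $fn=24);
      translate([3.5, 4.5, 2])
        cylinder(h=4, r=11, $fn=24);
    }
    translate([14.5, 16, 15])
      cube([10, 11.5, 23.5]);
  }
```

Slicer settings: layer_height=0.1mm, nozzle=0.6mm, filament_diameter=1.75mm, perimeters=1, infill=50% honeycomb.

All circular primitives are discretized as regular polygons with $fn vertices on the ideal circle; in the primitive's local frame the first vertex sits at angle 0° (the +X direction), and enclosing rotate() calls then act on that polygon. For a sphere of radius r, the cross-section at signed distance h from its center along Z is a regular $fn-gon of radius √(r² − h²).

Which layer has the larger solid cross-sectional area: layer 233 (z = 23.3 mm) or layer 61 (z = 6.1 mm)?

layer 233 (z = 23.3 mm)

Layer 233 (z = 23.3): the sphere is not intersected at this z (|z−center|=15.300 > r=8); the r=11.5 sphere at (15.5, -1.5) contributes a regular 24-gon of circumradius √(11.5²−1.7²) = 11.374 (area = (24/2)·11.374²·sin(360°/24) = 401.77 mm²); the r=7.5 sphere at (0.5, 11) contributes a regular 24-gon of circumradius √(7.5²−7.3²) = 1.720 (area = (24/2)·1.720²·sin(360°/24) = 9.19 mm²); the cylinder at (3.5, 4.5) is not intersected at this z (z outside [2, 6]); Taking the union: the 2 present regions are separate (no shared area or edge), so areas and boundary lengths simply add and each stays a separate island — area = 410.96 mm²; the 10×11.5 cube at (14.5, 16) contributes its full rectangle (area 115.00 mm²); Taking the union: the 2 present regions are separate (no shared area or edge), so areas and boundary lengths simply add and each stays a separate island — area = 525.96 mm²; (rotated 15° about Z; rotation is an isometry so areas/perimeters/island counts are preserved). So its area = 525.96 mm². Layer 61 (z = 6.1): the r=8 sphere contributes a regular 24-gon of circumradius √(8²−1.9²) = 7.771 (area = (24/2)·7.771²·sin(360°/24) = 187.56 mm²); the sphere at (15.5, -1.5) is not intersected at this z (|z−center|=18.900 > r=11.5); the sphere at (0.5, 11) is absent (|z−center|=9.900 > r=7.5); the cylinder at (3.5, 4.5) is absent (z outside [2, 6]); Taking the union: only the r=8 sphere is present, so the union is just that shape — area = 187.56 mm²; the cube at (14.5, 16) does not reach this height (z outside [15, 38.5]); Combining (union): only that combined region is present, so the union is just that shape — area = 187.56 mm²; (rotated 15° about Z; rotation is an isometry so areas/perimeters/island counts are preserved). So its area = 187.56 mm². Layer 233 is larger (525.96 vs 187.56 mm²).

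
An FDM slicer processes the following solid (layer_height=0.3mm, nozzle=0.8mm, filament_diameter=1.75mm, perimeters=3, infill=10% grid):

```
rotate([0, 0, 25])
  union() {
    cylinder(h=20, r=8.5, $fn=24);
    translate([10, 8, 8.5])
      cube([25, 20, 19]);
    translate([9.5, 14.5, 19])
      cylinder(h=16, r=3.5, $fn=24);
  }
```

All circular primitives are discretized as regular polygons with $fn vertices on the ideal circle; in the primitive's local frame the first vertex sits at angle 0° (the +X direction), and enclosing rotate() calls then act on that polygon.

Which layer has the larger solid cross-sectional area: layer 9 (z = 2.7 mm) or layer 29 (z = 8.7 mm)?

layer 29 (z = 8.7 mm)

Layer 9 (z = 2.7): the r=8.5 cylinder contributes a regular 24-gon of circumradius 8.5 (area = (24/2)·8.500²·sin(360°/24) = 224.40 mm²); the cube at (10, 8) does not reach this height (z outside [8.5, 27.5]); the cylinder at (9.5, 14.5) does not reach this height (z outside [19, 35]); Combining (union): only the r=8.5 cylinder is present, so the union is just that shape — area = 224.40 mm²; (rotated 25° about Z; rotation is an isometry so areas/perimeters/island counts are preserved). So its area = 224.40 mm². Layer 29 (z = 8.7): the r=8.5 cylinder gives a regular 24-gon of circumradius 8.5 (constant along its height) (area = (24/2)·8.500²·sin(360°/24) = 224.40 mm²); the cube at (10, 8) is present — its section is the full 25×20 rectangle (area 500.00 mm²); the cylinder at (9.5, 14.5) is absent (z outside [19, 35]); Taking the union: the 2 present regions are separate (no shared area or edge), so areas and boundary lengths simply add and each stays a separate island — area = 724.40 mm²; (rotated 25° about Z; rotation is an isometry so areas/perimeters/island counts are preserved). So its area = 724.40 mm². Layer 29 is larger (724.40 vs 224.40 mm²).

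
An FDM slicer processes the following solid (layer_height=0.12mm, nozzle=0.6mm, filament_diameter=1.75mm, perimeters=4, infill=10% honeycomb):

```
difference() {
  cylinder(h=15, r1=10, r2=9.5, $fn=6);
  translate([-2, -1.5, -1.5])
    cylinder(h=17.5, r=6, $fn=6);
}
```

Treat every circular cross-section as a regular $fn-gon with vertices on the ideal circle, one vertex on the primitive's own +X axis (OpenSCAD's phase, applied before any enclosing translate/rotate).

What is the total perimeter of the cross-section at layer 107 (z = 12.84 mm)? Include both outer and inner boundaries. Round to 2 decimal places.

93.43 mm

At z = 12.84 mm: the cone contributes a regular 6-gon of circumradius 9.572 (interpolated between r1=10 and r2=9.5 at t=0.856) (perimeter = 2·6·9.572·sin(180°/6) = 57.43 mm); the r=6 cylinder at (-2, -1.5) contributes a regular 6-gon of circumradius 6 (perimeter = 2·6·6.000·sin(180°/6) = 36.00 mm); Subtracting the remaining from the first: starting from the cone, the r=6 cylinder at (-2, -1.5) lies wholly inside it (removes its full 93.53 mm² and its 36.00 mm outline becomes a hole wall) — boundary (outer + 1 inner loop) = 93.43 mm. Overall, the cross-section is one region with 1 hole. Total boundary length (outer + inner) = 93.43 mm.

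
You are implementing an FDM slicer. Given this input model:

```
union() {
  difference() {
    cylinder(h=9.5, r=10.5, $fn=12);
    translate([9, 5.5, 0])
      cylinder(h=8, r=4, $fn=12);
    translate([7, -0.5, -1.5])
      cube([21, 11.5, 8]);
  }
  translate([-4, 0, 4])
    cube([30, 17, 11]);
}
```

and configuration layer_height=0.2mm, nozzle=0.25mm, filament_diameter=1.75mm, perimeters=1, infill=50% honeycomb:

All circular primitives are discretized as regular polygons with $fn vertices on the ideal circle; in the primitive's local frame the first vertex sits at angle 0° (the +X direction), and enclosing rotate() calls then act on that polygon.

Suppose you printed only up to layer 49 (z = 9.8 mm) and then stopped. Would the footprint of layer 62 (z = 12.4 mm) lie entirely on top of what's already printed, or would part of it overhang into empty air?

Compare the two slices. At z = 9.8: the cylinder is absent (z outside [0, 9.5]); the cylinder at (9, 5.5) does not reach this height (z outside [0, 8]); the cube at (7, -0.5) is absent (z outside [-1.5, 6.5]); After the difference (first − rest): the first operand is absent here, so nothing remains; the cube at (-4, 0) (footprint 30×17) is included at this height (area 510.00 mm²); Merging all regions: only the 30×17 cube at (-4, 0) is present, so the union is just that shape — area = 510.00 mm². At z = 12.4: the cylinder is absent (z outside [0, 9.5]); the cylinder at (9, 5.5) is absent (z outside [0, 8]); the cube at (7, -0.5) is not intersected at this z (z outside [-1.5, 6.5]); Taking the first minus the rest: the first operand is absent here, so nothing remains; the cube at (-4, 0) is present — its section is the full 30×17 rectangle (area 510.00 mm²); Merging all regions: only the 30×17 cube at (-4, 0) is present, so the union is just that shape — area = 510.00 mm². Checking containment: the cross-section at z = 12.4 is a subset of the cross-section at z = 9.8.

entirely on top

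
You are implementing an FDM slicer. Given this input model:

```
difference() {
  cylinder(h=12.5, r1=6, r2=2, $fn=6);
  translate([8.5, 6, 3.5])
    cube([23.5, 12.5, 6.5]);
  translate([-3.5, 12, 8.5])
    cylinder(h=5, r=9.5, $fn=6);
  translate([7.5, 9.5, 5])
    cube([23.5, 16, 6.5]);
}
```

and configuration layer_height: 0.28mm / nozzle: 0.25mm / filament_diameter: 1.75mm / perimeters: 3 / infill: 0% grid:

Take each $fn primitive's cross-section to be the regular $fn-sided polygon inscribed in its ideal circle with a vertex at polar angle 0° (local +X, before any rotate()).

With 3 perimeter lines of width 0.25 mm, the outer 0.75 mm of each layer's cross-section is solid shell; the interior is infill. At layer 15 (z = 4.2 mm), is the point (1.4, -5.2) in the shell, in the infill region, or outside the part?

At z = 4.2 mm: the cone (r1=6→r2=2) has section circumradius 4.656 here — a regular 6-gon; the cube at (8.5, 6) (footprint 23.5×12.5) is included at this height; the cylinder at (-3.5, 12) is absent (z outside [8.5, 13.5]); the cube at (7.5, 9.5) does not reach this height (z outside [5, 11.5]); After the difference (first − rest): starting from the cone, the 23.5×12.5 cube at (8.5, 6) misses the remaining region (no effect) — 1 connected region. Overall, the cross-section is a single solid region. The nearest boundary edge runs (2.33, -4.03)→(-2.33, -4.03); distance from the point to it = 1.17 mm. The point is not inside any of the regions above, so it lies outside the cross-section (1.17 mm from the nearest boundary).

outside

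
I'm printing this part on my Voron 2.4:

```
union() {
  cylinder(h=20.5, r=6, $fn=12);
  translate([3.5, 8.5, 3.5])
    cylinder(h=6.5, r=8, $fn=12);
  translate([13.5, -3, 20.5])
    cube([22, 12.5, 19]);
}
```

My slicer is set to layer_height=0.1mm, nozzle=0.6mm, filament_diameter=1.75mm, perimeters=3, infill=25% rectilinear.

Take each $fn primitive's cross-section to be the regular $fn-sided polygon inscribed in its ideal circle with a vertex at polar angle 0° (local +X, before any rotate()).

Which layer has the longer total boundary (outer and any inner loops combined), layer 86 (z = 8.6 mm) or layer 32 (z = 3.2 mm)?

layer 86 (z = 8.6 mm)

Layer 86 (z = 8.6): the r=6 cylinder gives a regular 12-gon of circumradius 6 (constant along its height) (perimeter = 2·12·6.000·sin(180°/12) = 37.27 mm); the cylinder at (3.5, 8.5): section is a regular 12-gon, circumradius r=8 (perimeter = 2·12·8.000·sin(180°/12) = 49.69 mm); the cube at (13.5, -3) is not intersected at this z (z outside [20.5, 39.5]); Merging all regions: the regions partially overlap (shared area 30.99 mm²), so the edge portions inside another operand are dropped and the merged outline is re-measured after clipping — boundary = 64.20 mm. So its perimeter = 64.20 mm. Layer 32 (z = 3.2): the cylinder: section is a regular 12-gon, circumradius r=6 (perimeter = 2·12·6.000·sin(180°/12) = 37.27 mm); the cylinder at (3.5, 8.5) is not intersected at this z (z outside [3.5, 10]); the cube at (13.5, -3) is absent (z outside [20.5, 39.5]); Merging all regions: only the r=6 cylinder is present, so the union is just that shape — boundary = 37.27 mm. So its perimeter = 37.27 mm. Layer 86 is larger (64.20 vs 37.27 mm).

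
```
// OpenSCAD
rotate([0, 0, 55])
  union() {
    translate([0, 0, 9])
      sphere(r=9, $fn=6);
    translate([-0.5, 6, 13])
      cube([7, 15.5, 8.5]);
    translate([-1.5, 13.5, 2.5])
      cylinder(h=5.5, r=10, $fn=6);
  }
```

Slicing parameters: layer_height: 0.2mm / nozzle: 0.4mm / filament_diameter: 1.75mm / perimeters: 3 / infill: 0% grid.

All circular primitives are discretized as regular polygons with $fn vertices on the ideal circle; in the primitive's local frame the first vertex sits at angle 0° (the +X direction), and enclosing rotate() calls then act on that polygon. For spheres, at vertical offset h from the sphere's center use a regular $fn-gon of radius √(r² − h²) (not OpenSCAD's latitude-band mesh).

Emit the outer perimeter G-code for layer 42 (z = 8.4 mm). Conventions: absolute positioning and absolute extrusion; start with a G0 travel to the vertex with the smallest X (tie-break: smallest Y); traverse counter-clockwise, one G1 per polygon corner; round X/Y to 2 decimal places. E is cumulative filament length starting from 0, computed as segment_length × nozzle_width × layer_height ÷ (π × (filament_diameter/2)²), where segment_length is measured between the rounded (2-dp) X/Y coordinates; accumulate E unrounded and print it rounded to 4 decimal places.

At z = 8.4 mm: the r=9 sphere contributes a regular 6-gon of circumradius √(9²−0.6²) = 8.980; the cube at (-0.5, 6) is not intersected at this z (z outside [13, 21.5]); the cylinder at (-1.5, 13.5) does not reach this height (z outside [2.5, 8]); Merging all regions: only the r=9 sphere is present, so the union is just that shape — 1 connected region; (rotated 55° about Z; rotation is an isometry so areas/perimeters/island counts are preserved). The outline is a single polygon with 6 vertices. Extrusion per mm of travel: 0.4 × 0.2 / (π × 0.875²) = 0.033260. Accumulating E over each segment gives final E = 1.7927.

G0 X-8.95 Y0.78 Z8.40
G1 X-5.15 Y-7.36 E0.2988
G1 X3.80 Y-8.14 E0.5976
G1 X8.95 Y-0.78 E0.8964
G1 X5.15 Y7.36 E1.1951
G1 X-3.80 Y8.14 E1.4940
G1 X-8.95 Y0.78 E1.7927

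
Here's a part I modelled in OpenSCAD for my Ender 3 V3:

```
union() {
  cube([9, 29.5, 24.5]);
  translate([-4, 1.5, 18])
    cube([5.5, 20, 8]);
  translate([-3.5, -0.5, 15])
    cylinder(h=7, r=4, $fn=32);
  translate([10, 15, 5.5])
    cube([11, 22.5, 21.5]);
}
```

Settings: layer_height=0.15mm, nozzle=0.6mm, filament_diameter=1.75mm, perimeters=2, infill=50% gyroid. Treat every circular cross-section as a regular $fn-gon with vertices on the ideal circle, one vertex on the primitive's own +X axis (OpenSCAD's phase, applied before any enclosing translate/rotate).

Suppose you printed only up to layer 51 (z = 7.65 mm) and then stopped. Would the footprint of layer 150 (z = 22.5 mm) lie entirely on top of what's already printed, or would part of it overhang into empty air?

part overhangs

Compare the two slices. At z = 7.65: the cube (footprint 9×29.5) is included at this height (area 265.50 mm²); the cube at (-4, 1.5) is not intersected at this z (z outside [18, 26]); the cylinder at (-3.5, -0.5) is not intersected at this z (z outside [15, 22]); the cube at (10, 15) is present — its section is the full 11×22.5 rectangle (area 247.50 mm²); Combining (union): the 2 present regions are separate (no shared area or edge), so areas and boundary lengths simply add and each stays a separate island — area = 513.00 mm². At z = 22.5: the cube (footprint 9×29.5) is included at this height (area 265.50 mm²); the cube at (-4, 1.5) (footprint 5.5×20) is included at this height (area 110.00 mm²); the cylinder at (-3.5, -0.5) is absent (z outside [15, 22]); the 11×22.5 cube at (10, 15) contributes its full rectangle (area 247.50 mm²); Merging all regions: the regions partially overlap — summed areas 623.00 mm² minus the doubly-counted overlap 30.00 mm² gives 593.00 mm² — area = 593.00 mm². Checking containment: at z = 22.5 the cross-section extends beyond the z = 7.65 cross-section by about 80.00 mm².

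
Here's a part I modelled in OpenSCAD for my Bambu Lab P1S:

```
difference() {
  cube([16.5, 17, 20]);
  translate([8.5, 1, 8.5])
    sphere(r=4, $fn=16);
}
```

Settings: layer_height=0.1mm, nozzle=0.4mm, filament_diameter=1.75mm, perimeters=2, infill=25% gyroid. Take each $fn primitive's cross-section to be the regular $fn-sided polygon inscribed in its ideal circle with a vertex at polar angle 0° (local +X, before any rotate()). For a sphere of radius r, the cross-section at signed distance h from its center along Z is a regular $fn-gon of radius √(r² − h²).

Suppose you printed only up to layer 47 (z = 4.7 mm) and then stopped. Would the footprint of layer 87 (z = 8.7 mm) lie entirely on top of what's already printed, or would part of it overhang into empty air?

Compare the two slices. At z = 4.7: the cube is present — its section is the full 16.5×17 rectangle (area 280.50 mm²); the r=4 sphere at (8.5, 1) contributes a regular 16-gon of circumradius √(4²−3.8²) = 1.249 (area = (16/2)·1.249²·sin(360°/16) = 4.78 mm²); Taking the first minus the rest: starting from the 16.5×17 cube (280.50 mm²), the r=4 sphere at (8.5, 1) partially overlaps it — only the 4.55 mm² overlap (of its 4.78 mm²) is removed, clipping the outline — area = 275.95 mm². At z = 8.7: the 16.5×17 cube contributes its full rectangle (area 280.50 mm²); the r=4 sphere at (8.5, 1) contributes a regular 16-gon of circumradius √(4²−0.2²) = 3.995 (area = (16/2)·3.995²·sin(360°/16) = 48.86 mm²); Subtracting the remaining from the first: starting from the 16.5×17 cube (280.50 mm²), the r=4 sphere at (8.5, 1) partially overlaps it — only the 32.22 mm² overlap (of its 48.86 mm²) is removed, clipping the outline — area = 248.28 mm². Checking containment: the cross-section at z = 8.7 is a subset of the cross-section at z = 4.7.

entirely on top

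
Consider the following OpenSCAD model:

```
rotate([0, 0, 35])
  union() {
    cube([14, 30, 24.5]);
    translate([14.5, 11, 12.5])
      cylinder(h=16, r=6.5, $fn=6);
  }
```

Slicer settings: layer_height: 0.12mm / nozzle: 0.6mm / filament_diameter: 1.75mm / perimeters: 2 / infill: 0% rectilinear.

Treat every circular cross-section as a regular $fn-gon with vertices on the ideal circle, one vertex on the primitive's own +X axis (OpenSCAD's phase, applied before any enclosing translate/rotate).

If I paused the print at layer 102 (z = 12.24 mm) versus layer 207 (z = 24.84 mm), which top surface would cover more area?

layer 102 (z = 12.24 mm)

Layer 102 (z = 12.24): the 14×30 cube contributes its full rectangle (area 420.00 mm²); the cylinder at (14.5, 11) is not intersected at this z (z outside [12.5, 28.5]); Merging all regions: only the 14×30 cube is present, so the union is just that shape — area = 420.00 mm²; (rotated 35° about Z; rotation is an isometry so areas/perimeters/island counts are preserved). So its area = 420.00 mm². Layer 207 (z = 24.84): the cube is not intersected at this z (z outside [0, 24.5]); the r=6.5 cylinder at (14.5, 11) gives a regular 6-gon of circumradius 6.5 (constant along its height) (area = (6/2)·6.500²·sin(360°/6) = 109.77 mm²); Combining (union): only the r=6.5 cylinder at (14.5, 11) is present, so the union is just that shape — area = 109.77 mm²; (whole slice rotated 35° about Z — lengths, areas and connectivity unchanged). So its area = 109.77 mm². Layer 102 is larger (420.00 vs 109.77 mm²).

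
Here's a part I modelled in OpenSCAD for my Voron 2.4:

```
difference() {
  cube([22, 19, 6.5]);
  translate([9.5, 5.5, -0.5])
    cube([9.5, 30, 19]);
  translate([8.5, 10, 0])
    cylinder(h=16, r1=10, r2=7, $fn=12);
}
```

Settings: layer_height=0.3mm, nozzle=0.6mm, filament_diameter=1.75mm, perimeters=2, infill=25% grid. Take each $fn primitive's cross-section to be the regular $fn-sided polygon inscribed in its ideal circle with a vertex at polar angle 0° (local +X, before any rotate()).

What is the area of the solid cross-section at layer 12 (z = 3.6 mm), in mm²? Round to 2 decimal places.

122.59 mm²

At z = 3.6 mm: the cube (footprint 22×19) is included at this height (area 418.00 mm²); the cube at (9.5, 5.5) (footprint 9.5×30) is included at this height (area 285.00 mm²); the cone at (8.5, 10): at t=0.225 of its height the radius interpolates to r₁+(r₂−r₁)t = 9.325, giving a regular 12-gon of that circumradius (area = (12/2)·9.325²·sin(360°/12) = 260.87 mm²); Taking the first minus the rest: starting from the 22×19 cube (418.00 mm²), the 9.5×30 cube at (9.5, 5.5) partially overlaps it — only the 128.25 mm² overlap (of its 285.00 mm²) is removed, clipping the outline; the cone at (8.5, 10) partially overlaps it — only the 167.16 mm² overlap (of its 260.87 mm²) is removed, clipping the outline — area = 122.59 mm². Overall, the cross-section has 2 separate islands. Net area = 122.59 mm².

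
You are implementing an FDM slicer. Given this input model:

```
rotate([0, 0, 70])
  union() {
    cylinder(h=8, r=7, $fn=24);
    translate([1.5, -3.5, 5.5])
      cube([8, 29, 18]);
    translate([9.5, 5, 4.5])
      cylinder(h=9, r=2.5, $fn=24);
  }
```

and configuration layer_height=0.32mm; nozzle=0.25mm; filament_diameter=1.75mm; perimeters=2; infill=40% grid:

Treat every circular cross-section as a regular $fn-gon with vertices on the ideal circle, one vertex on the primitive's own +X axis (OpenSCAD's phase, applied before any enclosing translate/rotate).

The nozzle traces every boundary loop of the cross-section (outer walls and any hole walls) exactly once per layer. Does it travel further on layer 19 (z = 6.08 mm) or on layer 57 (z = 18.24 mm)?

layer 19 (z = 6.08 mm)

Layer 19 (z = 6.08): the r=7 cylinder gives a regular 24-gon of circumradius 7 (constant along its height) (perimeter = 2·24·7.000·sin(180°/24) = 43.86 mm); the cube at (1.5, -3.5) (footprint 8×29) is included at this height (perimeter 74.00 mm); the r=2.5 cylinder at (9.5, 5) contributes a regular 24-gon of circumradius 2.5 (perimeter = 2·24·2.500·sin(180°/24) = 15.66 mm); Taking the union: the regions partially overlap (shared area 55.44 mm²), so the edge portions inside another operand are dropped and the merged outline is re-measured after clipping — boundary = 92.72 mm; (rotated 70° about Z; rotation is an isometry so areas/perimeters/island counts are preserved). So its perimeter = 92.72 mm. Layer 57 (z = 18.24): the cylinder is not intersected at this z (z outside [0, 8]); the 8×29 cube at (1.5, -3.5) contributes its full rectangle (perimeter 74.00 mm); the cylinder at (9.5, 5) is not intersected at this z (z outside [4.5, 13.5]); Taking the union: only the 8×29 cube at (1.5, -3.5) is present, so the union is just that shape — boundary = 74.00 mm; (rotated 70° about Z; rotation is an isometry so areas/perimeters/island counts are preserved). So its perimeter = 74.00 mm. Layer 19 is larger (92.72 vs 74.00 mm).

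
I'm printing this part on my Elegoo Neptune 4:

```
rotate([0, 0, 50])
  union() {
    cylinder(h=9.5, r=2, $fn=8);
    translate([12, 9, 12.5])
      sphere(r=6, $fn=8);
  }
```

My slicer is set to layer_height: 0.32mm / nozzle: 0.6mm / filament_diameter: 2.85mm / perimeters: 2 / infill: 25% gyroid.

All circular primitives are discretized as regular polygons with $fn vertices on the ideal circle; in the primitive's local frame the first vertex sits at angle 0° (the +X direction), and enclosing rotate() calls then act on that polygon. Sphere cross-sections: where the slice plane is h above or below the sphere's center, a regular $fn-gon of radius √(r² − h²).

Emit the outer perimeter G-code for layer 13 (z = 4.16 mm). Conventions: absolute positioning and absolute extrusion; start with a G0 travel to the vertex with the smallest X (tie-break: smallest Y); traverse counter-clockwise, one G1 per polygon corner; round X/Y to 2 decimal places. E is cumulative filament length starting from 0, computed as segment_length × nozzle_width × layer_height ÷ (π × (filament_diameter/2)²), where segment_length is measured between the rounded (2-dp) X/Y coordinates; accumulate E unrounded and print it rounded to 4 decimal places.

At z = 4.16 mm: the r=2 cylinder gives a regular 8-gon of circumradius 2 (constant along its height); the sphere at (12, 9) is not intersected at this z (|z−center|=8.340 > r=6); Taking the union: only the r=2 cylinder is present, so the union is just that shape — 1 connected region; (whole slice rotated 50° about Z — lengths, areas and connectivity unchanged). The outline is a single polygon with 8 vertices. Extrusion per mm of travel: 0.6 × 0.32 / (π × 1.425²) = 0.030097. Accumulating E over each segment gives final E = 0.3684.

G0 X-1.99 Y-0.17 Z4.16
G1 X-1.29 Y-1.53 E0.0460
G1 X0.17 Y-1.99 E0.0921
G1 X1.53 Y-1.29 E0.1381
G1 X1.99 Y0.17 E0.1842
G1 X1.29 Y1.53 E0.2302
G1 X-0.17 Y1.99 E0.2763
G1 X-1.53 Y1.29 E0.3224
G1 X-1.99 Y-0.17 E0.3684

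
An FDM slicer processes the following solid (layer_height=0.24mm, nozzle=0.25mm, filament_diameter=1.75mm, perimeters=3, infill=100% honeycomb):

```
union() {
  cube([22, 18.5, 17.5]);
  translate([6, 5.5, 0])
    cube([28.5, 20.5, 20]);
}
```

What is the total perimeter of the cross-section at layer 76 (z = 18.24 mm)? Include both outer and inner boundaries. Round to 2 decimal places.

At z = 18.24 mm: the cube is not intersected at this z (z outside [0, 17.5]); the cube at (6, 5.5) (footprint 28.5×20.5) is included at this height (perimeter 98.00 mm); Merging all regions: only the 28.5×20.5 cube at (6, 5.5) is present, so the union is just that shape — boundary = 98.00 mm. Overall, the cross-section is a single solid region. Total boundary length (outer) = 98.00 mm.

98.00 mm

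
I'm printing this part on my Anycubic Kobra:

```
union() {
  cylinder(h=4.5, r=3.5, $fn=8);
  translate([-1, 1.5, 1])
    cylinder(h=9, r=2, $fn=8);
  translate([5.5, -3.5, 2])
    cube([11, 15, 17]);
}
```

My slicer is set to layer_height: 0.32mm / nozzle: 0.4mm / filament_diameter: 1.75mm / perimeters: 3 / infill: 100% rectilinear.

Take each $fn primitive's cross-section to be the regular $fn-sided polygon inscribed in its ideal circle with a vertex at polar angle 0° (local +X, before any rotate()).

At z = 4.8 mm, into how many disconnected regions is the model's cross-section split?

At z = 4.8 mm: the cylinder does not reach this height (z outside [0, 4.5]); the cylinder at (-1, 1.5): section is a regular 8-gon, circumradius r=2; the cube at (5.5, -3.5) (footprint 11×15) is included at this height; Taking the union: the 2 present regions are separate (no shared area or edge), so areas and boundary lengths simply add and each stays a separate island — 2 connected regions. The result has 2 disconnected regions.

2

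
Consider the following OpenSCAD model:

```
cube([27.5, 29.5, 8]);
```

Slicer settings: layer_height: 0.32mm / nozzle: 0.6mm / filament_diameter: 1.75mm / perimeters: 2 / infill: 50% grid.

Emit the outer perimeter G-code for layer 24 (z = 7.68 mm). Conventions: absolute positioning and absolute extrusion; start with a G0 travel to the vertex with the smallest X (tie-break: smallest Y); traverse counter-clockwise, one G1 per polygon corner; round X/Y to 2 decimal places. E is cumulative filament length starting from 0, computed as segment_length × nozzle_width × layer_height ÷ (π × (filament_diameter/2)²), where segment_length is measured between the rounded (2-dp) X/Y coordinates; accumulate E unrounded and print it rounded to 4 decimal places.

G0 X0.00 Y0.00 Z7.68
G1 X27.50 Y0.00 E2.1952
G1 X27.50 Y29.50 E4.5500
G1 X0.00 Y29.50 E6.7452
G1 X0.00 Y0.00 E9.1000

At z = 7.68 mm: the cube (footprint 27.5×29.5) is included at this height. The outline is a single polygon with 4 vertices. Extrusion per mm of travel: 0.6 × 0.32 / (π × 0.875²) = 0.079824. Accumulating E over each segment gives final E = 9.1000.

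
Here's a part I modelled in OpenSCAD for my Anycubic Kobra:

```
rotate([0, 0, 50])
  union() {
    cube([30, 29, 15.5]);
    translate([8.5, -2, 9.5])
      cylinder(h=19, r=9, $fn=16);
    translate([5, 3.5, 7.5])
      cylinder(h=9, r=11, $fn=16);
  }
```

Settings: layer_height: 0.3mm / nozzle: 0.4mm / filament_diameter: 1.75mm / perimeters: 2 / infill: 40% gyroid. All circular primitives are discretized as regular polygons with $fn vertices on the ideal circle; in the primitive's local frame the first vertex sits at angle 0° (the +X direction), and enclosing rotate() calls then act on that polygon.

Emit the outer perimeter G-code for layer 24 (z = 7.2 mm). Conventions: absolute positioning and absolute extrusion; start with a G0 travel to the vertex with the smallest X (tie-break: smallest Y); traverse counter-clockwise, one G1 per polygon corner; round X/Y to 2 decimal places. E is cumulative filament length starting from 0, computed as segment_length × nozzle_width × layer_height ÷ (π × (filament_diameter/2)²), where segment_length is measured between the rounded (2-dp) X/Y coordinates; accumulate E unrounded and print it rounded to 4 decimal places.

G0 X-22.22 Y18.64 Z7.20
G1 X0.00 Y0.00 E1.4470
G1 X19.28 Y22.98 E2.9435
G1 X-2.93 Y41.62 E4.3901
G1 X-22.22 Y18.64 E5.8870

At z = 7.2 mm: the cube is present — its section is the full 30×29 rectangle; the cylinder at (8.5, -2) does not reach this height (z outside [9.5, 28.5]); the cylinder at (5, 3.5) is not intersected at this z (z outside [7.5, 16.5]); Taking the union: only the 30×29 cube is present, so the union is just that shape — 1 connected region; (rotated 50° about Z; rotation is an isometry so areas/perimeters/island counts are preserved). The outline is a single polygon with 4 vertices. Extrusion per mm of travel: 0.4 × 0.3 / (π × 0.875²) = 0.049890. Accumulating E over each segment gives final E = 5.8870.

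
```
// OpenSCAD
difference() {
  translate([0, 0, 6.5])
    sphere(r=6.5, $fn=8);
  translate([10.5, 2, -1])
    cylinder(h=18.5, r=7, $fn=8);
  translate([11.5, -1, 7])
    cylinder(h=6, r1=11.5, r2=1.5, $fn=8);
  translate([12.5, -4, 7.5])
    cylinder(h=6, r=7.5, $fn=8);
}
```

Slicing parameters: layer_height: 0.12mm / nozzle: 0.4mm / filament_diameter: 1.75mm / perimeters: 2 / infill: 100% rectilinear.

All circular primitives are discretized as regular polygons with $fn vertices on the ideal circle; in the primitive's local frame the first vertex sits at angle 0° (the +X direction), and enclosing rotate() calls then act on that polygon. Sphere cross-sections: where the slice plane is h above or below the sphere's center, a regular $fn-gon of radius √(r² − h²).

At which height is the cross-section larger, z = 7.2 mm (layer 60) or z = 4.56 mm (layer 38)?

layer 38 (z = 4.56 mm)

Layer 60 (z = 7.2): the r=6.5 sphere contributes a regular 8-gon of circumradius √(6.5²−0.7²) = 6.462 (area = (8/2)·6.462²·sin(360°/8) = 118.12 mm²); the r=7 cylinder at (10.5, 2) contributes a regular 8-gon of circumradius 7 (area = (8/2)·7.000²·sin(360°/8) = 138.59 mm²); the cone at (11.5, -1) contributes a regular 8-gon of circumradius 11.167 (interpolated between r1=11.5 and r2=1.5 at t=0.033) (area = (8/2)·11.167²·sin(360°/8) = 352.69 mm²); the cylinder at (12.5, -4) is absent (z outside [7.5, 13.5]); Subtracting the remaining from the first: starting from the r=6.5 sphere (118.12 mm²), the r=7 cylinder at (10.5, 2) partially overlaps it — only the 9.76 mm² overlap (of its 138.59 mm²) is removed, clipping the outline; the cone at (11.5, -1) partially overlaps it — only the 30.54 mm² overlap (of its 352.69 mm²) is removed, clipping the outline — area = 77.81 mm². So its area = 77.81 mm². Layer 38 (z = 4.56): the r=6.5 sphere contributes a regular 8-gon of circumradius √(6.5²−1.94²) = 6.204 (area = (8/2)·6.204²·sin(360°/8) = 108.86 mm²); the cylinder at (10.5, 2): section is a regular 8-gon, circumradius r=7 (area = (8/2)·7.000²·sin(360°/8) = 138.59 mm²); the cone at (11.5, -1) is absent (z outside [7, 13]); the cylinder at (12.5, -4) is absent (z outside [7.5, 13.5]); Taking the first minus the rest: starting from the r=6.5 sphere (108.86 mm²), the r=7 cylinder at (10.5, 2) partially overlaps it — only the 8.00 mm² overlap (of its 138.59 mm²) is removed, clipping the outline — area = 100.86 mm². So its area = 100.86 mm². Layer 38 is larger (100.86 vs 77.81 mm²).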